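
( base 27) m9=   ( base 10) 603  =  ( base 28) lf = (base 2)1001011011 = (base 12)423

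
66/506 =3/23 = 0.13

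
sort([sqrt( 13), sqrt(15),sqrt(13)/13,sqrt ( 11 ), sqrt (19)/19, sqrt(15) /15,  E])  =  [sqrt( 19 )/19 , sqrt (15)/15,  sqrt( 13)/13, E,  sqrt ( 11),sqrt( 13), sqrt( 15)]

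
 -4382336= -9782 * 448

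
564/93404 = 141/23351 = 0.01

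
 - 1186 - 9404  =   - 10590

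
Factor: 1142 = 2^1*571^1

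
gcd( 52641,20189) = 1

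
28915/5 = 5783 = 5783.00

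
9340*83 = 775220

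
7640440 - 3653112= 3987328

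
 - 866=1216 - 2082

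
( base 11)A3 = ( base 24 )4h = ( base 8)161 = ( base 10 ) 113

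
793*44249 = 35089457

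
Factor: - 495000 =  - 2^3*3^2 * 5^4*11^1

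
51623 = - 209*( - 247) 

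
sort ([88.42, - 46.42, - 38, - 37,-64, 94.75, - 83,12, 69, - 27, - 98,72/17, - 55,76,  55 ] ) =[-98, - 83,- 64, - 55 , - 46.42 , - 38 , - 37,  -  27, 72/17 , 12, 55,69, 76,  88.42,  94.75]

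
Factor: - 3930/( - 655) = 2^1*3^1 = 6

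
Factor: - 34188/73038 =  - 22/47 = -2^1*11^1*47^( - 1) 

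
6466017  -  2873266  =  3592751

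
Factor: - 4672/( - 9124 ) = 1168/2281=   2^4 * 73^1*2281^( - 1 ) 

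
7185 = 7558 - 373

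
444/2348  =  111/587 = 0.19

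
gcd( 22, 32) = 2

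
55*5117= 281435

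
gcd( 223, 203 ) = 1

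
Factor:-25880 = -2^3*5^1  *  647^1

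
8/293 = 8/293 = 0.03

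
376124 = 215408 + 160716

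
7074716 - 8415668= - 1340952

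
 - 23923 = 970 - 24893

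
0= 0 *5194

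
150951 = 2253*67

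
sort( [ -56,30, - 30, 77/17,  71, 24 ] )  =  [ - 56, - 30,77/17, 24 , 30,71]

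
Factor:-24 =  - 2^3 * 3^1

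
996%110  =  6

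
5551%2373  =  805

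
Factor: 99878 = 2^1*49939^1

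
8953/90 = 8953/90 = 99.48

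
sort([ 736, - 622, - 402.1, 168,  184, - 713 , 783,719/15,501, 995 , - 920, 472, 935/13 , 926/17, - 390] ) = [ - 920, - 713, - 622, - 402.1, - 390, 719/15, 926/17, 935/13, 168, 184, 472,501, 736, 783, 995]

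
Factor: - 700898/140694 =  - 350449/70347 = - 3^( - 1)*11^1*131^( - 1 ) *179^( - 1)*31859^1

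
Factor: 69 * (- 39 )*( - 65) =3^2* 5^1*13^2 * 23^1 = 174915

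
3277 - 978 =2299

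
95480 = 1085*88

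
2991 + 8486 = 11477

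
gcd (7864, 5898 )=1966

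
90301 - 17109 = 73192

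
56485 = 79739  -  23254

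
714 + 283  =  997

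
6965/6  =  6965/6 = 1160.83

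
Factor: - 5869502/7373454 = -2934751/3686727 = -3^(-1)*11^(-1 )*47^ ( - 1)*2377^( -1)*2934751^1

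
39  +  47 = 86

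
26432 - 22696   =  3736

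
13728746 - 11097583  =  2631163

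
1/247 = 1/247  =  0.00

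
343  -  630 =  -287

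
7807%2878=2051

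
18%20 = 18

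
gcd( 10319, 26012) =1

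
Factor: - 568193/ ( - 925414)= 2^( - 1) * 7^( - 3) *19^(-1)*71^(- 1 )*568193^1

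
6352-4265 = 2087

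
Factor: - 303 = -3^1*101^1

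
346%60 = 46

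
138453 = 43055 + 95398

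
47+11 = 58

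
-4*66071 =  - 264284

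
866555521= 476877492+389678029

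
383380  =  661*580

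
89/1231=89/1231 = 0.07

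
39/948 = 13/316 = 0.04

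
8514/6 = 1419 = 1419.00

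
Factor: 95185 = 5^1*19037^1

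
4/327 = 4/327 = 0.01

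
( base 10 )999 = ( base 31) 117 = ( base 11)829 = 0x3E7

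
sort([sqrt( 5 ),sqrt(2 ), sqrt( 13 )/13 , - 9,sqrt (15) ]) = [ - 9, sqrt( 13)/13,  sqrt( 2), sqrt( 5), sqrt( 15 )]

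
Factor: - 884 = -2^2*13^1*17^1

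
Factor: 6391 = 7^1*11^1 * 83^1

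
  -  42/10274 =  - 21/5137 = - 0.00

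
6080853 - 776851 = 5304002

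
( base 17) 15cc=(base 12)397A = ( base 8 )14656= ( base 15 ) 1e34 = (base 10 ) 6574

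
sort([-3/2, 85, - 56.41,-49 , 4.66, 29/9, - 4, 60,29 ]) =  [ - 56.41,- 49, - 4,-3/2,  29/9,  4.66,29, 60, 85]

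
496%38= 2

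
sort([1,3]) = [1,3 ]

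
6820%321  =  79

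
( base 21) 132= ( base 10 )506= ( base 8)772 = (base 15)23B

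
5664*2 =11328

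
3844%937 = 96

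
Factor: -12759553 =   -  61^1 * 209173^1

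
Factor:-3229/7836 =  -  2^( - 2)*3^ ( - 1 ) * 653^( - 1)*3229^1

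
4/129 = 4/129 =0.03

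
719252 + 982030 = 1701282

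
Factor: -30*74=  - 2220=-  2^2*3^1 * 5^1*37^1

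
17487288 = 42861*408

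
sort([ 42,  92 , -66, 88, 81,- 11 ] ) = [  -  66, -11, 42, 81, 88,92 ]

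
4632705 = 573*8085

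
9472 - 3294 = 6178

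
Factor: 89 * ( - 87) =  - 3^1 * 29^1 * 89^1 =- 7743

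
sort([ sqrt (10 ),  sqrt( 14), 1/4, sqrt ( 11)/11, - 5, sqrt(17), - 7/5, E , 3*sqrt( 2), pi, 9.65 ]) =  [ - 5, - 7/5, 1/4, sqrt(11) /11, E, pi, sqrt( 10), sqrt( 14 ) , sqrt( 17), 3*sqrt( 2), 9.65 ] 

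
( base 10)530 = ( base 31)H3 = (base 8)1022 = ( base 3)201122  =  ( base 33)G2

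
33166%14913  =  3340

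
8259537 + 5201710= 13461247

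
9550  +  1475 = 11025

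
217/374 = 217/374 = 0.58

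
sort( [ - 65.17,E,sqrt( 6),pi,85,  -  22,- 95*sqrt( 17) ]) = [ - 95*sqrt(17), - 65.17,-22,sqrt ( 6),E, pi,85 ] 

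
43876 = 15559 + 28317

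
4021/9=4021/9 = 446.78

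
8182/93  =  87 + 91/93 = 87.98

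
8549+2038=10587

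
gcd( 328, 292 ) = 4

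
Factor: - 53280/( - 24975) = 32/15 = 2^5*3^( - 1) *5^( - 1) 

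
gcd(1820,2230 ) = 10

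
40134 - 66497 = -26363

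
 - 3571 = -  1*3571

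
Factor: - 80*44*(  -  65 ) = 228800 = 2^6*5^2*11^1*13^1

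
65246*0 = 0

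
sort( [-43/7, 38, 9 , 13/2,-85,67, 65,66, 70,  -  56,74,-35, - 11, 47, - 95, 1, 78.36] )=[- 95, - 85, - 56, - 35,-11,  -  43/7, 1, 13/2 , 9,38 , 47, 65, 66,67,70,74, 78.36]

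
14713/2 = 7356  +  1/2 = 7356.50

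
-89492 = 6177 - 95669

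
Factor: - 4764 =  - 2^2*3^1 *397^1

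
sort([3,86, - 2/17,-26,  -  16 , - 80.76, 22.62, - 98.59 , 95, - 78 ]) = [ - 98.59, - 80.76, - 78, - 26, - 16, - 2/17, 3,22.62, 86, 95] 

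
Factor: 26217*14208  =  372491136 = 2^7*3^4*37^1*971^1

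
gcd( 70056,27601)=7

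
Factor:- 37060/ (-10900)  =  5^(-1)*17^1 = 17/5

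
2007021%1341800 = 665221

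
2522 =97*26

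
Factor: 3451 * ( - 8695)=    - 5^1 *7^1 * 17^1 * 29^1*37^1*47^1  =  - 30006445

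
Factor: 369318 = 2^1*3^1*61553^1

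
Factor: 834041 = 13^1* 64157^1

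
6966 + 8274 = 15240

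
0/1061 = 0 = 0.00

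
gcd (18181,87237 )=1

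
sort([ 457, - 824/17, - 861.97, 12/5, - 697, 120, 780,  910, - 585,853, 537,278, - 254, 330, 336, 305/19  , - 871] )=[ - 871, - 861.97, - 697, -585, - 254,-824/17, 12/5,305/19,  120, 278, 330,336,457,537, 780, 853, 910 ]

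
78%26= 0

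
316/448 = 79/112 = 0.71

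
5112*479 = 2448648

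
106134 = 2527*42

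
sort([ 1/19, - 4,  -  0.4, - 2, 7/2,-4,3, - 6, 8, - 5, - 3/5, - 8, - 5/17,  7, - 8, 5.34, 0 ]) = [  -  8,  -  8  , - 6,  -  5, -4, - 4, - 2,  -  3/5, - 0.4, - 5/17, 0, 1/19 , 3,7/2,  5.34,7, 8 ] 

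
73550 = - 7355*( - 10)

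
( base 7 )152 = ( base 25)3b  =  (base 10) 86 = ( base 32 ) 2m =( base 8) 126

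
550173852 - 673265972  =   - 123092120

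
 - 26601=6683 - 33284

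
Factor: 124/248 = 1/2 = 2^( - 1)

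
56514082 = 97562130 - 41048048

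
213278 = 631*338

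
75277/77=977 + 48/77 = 977.62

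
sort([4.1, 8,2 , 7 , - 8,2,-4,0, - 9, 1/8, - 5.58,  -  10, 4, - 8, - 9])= [ - 10, - 9, - 9, - 8, - 8,  -  5.58, - 4,0,  1/8,2, 2, 4, 4.1, 7, 8 ]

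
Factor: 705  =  3^1*5^1*47^1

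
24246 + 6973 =31219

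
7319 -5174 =2145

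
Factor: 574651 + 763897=2^2*334637^1 =1338548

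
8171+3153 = 11324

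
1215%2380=1215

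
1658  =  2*829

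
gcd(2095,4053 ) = 1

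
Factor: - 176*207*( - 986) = 2^5*3^2* 11^1*17^1*23^1*29^1 = 35921952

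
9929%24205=9929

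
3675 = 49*75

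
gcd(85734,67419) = 99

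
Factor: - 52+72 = 2^2*5^1 = 20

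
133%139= 133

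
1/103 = 1/103= 0.01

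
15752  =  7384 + 8368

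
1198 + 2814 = 4012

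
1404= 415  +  989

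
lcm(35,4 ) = 140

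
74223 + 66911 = 141134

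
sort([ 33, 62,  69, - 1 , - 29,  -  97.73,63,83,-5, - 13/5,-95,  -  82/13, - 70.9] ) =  [ - 97.73, -95, -70.9 , - 29,  -  82/13 , - 5,  -  13/5,-1, 33, 62,63 , 69,83 ] 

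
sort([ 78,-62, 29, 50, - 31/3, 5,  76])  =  [ - 62, - 31/3, 5,29, 50,  76,78 ]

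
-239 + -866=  - 1105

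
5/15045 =1/3009 = 0.00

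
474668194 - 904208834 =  - 429540640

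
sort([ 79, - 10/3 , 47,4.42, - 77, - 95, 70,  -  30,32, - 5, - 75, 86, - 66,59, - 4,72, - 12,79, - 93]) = [ - 95, - 93, - 77, - 75, - 66 , - 30, - 12, - 5, - 4, - 10/3, 4.42, 32,47,59,  70,72,79,79,  86]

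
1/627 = 1/627  =  0.00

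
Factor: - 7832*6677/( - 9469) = 2^3*11^2*17^( - 1)*89^1*557^( - 1)*607^1= 52294264/9469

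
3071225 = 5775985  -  2704760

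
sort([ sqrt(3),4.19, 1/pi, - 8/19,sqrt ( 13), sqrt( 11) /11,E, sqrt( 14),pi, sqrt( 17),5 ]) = [ - 8/19,sqrt (11) /11,1/pi,  sqrt(3),  E,pi, sqrt( 13) , sqrt( 14) , sqrt(  17 ),  4.19, 5 ] 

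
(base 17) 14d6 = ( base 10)6296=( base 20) feg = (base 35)54V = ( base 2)1100010011000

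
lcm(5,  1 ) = 5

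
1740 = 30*58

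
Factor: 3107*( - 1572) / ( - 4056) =2^( - 1) *13^( - 1) * 131^1 *239^1 =31309/26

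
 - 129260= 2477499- 2606759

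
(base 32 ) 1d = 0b101101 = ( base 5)140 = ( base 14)33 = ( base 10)45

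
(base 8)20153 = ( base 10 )8299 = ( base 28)agb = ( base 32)83b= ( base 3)102101101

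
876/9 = 292/3 = 97.33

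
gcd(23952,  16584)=24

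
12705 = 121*105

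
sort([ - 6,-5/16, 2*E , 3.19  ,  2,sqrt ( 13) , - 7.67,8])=[ - 7.67, - 6,- 5/16, 2,  3.19,sqrt (13),2*E,8 ]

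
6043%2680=683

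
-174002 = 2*( - 87001)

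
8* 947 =7576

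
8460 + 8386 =16846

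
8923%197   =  58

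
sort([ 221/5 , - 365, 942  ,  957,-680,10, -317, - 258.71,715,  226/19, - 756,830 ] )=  [ - 756, - 680, - 365 ,  -  317, - 258.71 , 10,226/19  ,  221/5,715,  830,  942  ,  957 ]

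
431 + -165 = 266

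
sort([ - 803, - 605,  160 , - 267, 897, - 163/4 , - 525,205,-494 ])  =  [ - 803, - 605,-525 , - 494, - 267, - 163/4,160,  205, 897 ] 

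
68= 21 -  - 47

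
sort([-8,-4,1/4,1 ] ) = [ -8 , - 4,1/4,1 ]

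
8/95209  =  8/95209 = 0.00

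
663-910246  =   - 909583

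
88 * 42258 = 3718704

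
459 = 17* 27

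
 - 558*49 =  -27342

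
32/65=32/65 = 0.49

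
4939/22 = 449/2 = 224.50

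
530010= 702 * 755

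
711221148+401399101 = 1112620249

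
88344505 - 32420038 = 55924467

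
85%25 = 10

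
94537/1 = 94537 =94537.00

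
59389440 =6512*9120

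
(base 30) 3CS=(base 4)300100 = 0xc10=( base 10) 3088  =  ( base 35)2i8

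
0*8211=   0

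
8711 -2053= 6658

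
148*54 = 7992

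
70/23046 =35/11523 = 0.00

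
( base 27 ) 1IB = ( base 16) 4ca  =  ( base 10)1226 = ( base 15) 56b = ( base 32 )16a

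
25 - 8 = 17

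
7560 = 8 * 945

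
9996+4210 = 14206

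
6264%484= 456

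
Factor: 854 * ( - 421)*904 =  - 2^4*7^1*61^1 * 113^1*421^1 = - 325018736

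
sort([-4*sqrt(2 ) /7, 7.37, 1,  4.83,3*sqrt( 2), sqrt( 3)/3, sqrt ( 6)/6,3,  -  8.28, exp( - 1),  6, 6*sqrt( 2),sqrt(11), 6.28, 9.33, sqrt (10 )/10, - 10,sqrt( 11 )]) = [ - 10, - 8.28, - 4*sqrt ( 2 )/7  ,  sqrt( 10) /10, exp( - 1) , sqrt( 6) /6 , sqrt( 3)/3,1,3, sqrt( 11), sqrt( 11),3*sqrt( 2), 4.83, 6, 6.28,7.37, 6*sqrt( 2 ), 9.33 ] 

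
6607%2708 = 1191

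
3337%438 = 271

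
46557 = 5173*9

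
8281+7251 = 15532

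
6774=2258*3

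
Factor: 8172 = 2^2*3^2*227^1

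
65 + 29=94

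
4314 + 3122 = 7436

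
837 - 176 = 661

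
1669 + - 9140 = - 7471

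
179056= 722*248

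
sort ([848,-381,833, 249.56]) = [ - 381, 249.56 , 833,848] 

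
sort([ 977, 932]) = [932, 977 ]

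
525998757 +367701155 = 893699912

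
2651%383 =353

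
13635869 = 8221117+5414752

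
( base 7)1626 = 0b1010010001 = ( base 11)548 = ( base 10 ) 657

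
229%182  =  47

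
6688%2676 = 1336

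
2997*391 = 1171827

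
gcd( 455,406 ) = 7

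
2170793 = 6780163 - 4609370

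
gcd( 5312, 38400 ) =64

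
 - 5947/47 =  - 127 + 22/47 = -126.53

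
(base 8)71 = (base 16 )39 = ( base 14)41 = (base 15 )3C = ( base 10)57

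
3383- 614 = 2769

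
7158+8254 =15412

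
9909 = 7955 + 1954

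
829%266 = 31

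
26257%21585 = 4672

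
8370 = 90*93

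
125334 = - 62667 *(-2)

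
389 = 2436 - 2047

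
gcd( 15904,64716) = 4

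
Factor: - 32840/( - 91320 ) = 821/2283 = 3^( - 1 )*761^(  -  1)*821^1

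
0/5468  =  0 = 0.00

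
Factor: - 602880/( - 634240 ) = 2^1 * 3^1*157^1*991^( - 1)=942/991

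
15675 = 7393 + 8282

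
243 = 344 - 101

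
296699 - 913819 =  - 617120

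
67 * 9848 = 659816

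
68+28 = 96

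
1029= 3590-2561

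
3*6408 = 19224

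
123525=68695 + 54830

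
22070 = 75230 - 53160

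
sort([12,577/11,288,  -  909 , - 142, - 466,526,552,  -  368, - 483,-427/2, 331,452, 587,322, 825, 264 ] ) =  [ - 909, - 483,-466, - 368, - 427/2 , - 142,12,577/11,264 , 288, 322, 331,452,  526,552, 587,825]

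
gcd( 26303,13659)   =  29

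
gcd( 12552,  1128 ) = 24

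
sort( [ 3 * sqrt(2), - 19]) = [-19, 3 *sqrt( 2) ]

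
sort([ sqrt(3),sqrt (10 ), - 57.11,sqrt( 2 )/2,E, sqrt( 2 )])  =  [ - 57.11,sqrt( 2 )/2,sqrt( 2 ),sqrt(3), E, sqrt( 10)] 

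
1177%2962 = 1177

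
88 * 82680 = 7275840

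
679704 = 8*84963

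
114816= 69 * 1664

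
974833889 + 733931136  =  1708765025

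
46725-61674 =-14949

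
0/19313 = 0 = 0.00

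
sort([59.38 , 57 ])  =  [ 57,59.38 ]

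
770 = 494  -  -276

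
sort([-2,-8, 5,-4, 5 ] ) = [ - 8, - 4,-2,5, 5]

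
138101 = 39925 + 98176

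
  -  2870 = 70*(-41) 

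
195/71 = 195/71 = 2.75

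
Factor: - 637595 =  - 5^1*7^1 * 18217^1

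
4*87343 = 349372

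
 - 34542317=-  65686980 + 31144663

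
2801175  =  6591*425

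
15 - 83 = - 68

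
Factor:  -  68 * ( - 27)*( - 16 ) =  - 2^6*3^3*17^1 = - 29376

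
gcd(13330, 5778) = 2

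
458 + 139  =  597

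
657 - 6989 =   -  6332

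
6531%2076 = 303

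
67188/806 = 33594/403 = 83.36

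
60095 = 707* 85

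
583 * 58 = 33814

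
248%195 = 53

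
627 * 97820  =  61333140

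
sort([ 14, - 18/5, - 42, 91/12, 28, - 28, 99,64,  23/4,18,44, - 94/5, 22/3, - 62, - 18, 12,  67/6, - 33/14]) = [ - 62,-42, - 28 , - 94/5,-18, - 18/5 , - 33/14,23/4,22/3, 91/12, 67/6, 12,14,18, 28, 44, 64, 99]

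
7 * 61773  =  432411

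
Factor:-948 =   -  2^2*3^1*79^1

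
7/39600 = 7/39600 =0.00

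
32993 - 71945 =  - 38952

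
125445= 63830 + 61615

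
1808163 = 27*66969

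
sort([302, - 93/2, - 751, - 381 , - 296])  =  [ - 751, - 381, - 296,-93/2,302]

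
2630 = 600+2030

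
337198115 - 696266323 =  - 359068208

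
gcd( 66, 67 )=1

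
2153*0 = 0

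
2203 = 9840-7637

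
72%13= 7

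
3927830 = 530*7411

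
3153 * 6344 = 20002632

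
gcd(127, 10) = 1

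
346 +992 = 1338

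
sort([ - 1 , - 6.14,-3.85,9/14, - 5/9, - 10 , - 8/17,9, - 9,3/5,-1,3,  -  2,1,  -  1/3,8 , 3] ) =[ - 10, - 9,-6.14, - 3.85, - 2, - 1,-1, - 5/9,-8/17, - 1/3,3/5,9/14, 1,3,3,  8, 9 ]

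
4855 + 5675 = 10530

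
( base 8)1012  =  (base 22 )11G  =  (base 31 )gq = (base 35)ew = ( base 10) 522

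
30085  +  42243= 72328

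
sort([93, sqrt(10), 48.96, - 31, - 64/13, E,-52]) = [- 52, - 31, - 64/13, E, sqrt(10), 48.96, 93]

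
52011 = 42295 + 9716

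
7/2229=7/2229 = 0.00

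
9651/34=9651/34 = 283.85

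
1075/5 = 215 = 215.00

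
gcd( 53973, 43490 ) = 1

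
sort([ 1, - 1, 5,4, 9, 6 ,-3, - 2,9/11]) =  [ - 3, - 2, - 1,9/11,1, 4,5, 6,9]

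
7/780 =7/780 = 0.01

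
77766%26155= 25456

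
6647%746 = 679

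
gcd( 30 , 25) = 5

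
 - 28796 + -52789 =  - 81585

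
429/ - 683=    - 1+254/683 = - 0.63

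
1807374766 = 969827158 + 837547608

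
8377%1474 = 1007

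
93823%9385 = 9358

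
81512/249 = 81512/249 = 327.36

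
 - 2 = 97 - 99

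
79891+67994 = 147885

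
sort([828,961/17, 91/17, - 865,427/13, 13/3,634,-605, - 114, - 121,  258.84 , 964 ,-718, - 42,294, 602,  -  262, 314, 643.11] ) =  [ - 865, - 718, - 605, - 262, - 121, - 114, - 42,13/3, 91/17, 427/13, 961/17,258.84,294, 314, 602, 634 , 643.11,828, 964] 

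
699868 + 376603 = 1076471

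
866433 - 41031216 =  - 40164783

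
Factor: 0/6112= 0 = 0^1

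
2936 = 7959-5023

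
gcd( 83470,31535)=85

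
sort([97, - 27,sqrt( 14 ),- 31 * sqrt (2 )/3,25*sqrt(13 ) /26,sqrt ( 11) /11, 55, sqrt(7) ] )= [-27, - 31*sqrt( 2 ) /3,sqrt(11)/11,sqrt(7 ), 25*sqrt(13)/26,sqrt(14 ) , 55,  97] 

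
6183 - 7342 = - 1159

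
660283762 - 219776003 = 440507759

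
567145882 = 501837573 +65308309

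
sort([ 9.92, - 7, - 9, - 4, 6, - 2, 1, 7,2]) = [-9, - 7, - 4 , - 2,1, 2 , 6, 7, 9.92 ] 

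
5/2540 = 1/508=0.00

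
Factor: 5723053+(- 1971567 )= 3751486 = 2^1 * 1875743^1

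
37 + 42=79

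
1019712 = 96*10622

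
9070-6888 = 2182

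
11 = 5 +6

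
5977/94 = 63 + 55/94 = 63.59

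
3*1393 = 4179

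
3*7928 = 23784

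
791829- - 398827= 1190656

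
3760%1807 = 146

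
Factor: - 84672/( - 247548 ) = 2^4*3^2*421^(-1) =144/421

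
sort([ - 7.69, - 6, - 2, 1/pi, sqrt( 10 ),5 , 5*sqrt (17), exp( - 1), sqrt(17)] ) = [  -  7.69, - 6, - 2, 1/pi,exp ( - 1),sqrt( 10 ), sqrt( 17), 5,5*sqrt ( 17) ]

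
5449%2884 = 2565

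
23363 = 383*61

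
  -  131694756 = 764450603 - 896145359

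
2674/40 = 66 + 17/20=66.85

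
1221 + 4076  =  5297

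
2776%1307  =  162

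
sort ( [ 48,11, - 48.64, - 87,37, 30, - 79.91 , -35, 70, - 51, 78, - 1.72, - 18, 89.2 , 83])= [ - 87, - 79.91, - 51, - 48.64,-35 , - 18, - 1.72,11,  30, 37,48,70,78 , 83, 89.2 ] 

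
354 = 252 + 102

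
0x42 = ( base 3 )2110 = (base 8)102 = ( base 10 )66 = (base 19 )39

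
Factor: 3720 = 2^3*3^1 * 5^1*31^1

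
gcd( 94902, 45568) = 2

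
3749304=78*48068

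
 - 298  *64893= - 19338114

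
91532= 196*467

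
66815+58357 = 125172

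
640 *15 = 9600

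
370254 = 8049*46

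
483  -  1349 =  - 866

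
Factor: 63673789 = 17^1*487^1*7691^1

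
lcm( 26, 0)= 0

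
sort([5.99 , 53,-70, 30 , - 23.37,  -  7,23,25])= [ -70, - 23.37, - 7,5.99, 23, 25,30,53 ] 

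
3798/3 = 1266 =1266.00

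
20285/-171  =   - 20285/171 =- 118.63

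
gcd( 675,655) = 5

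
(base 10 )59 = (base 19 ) 32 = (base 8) 73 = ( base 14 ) 43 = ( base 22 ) 2F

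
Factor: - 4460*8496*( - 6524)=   2^8*3^2*5^1*7^1*59^1 * 223^1*233^1 = 247208451840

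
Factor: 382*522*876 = 2^4*3^3*  29^1*73^1 * 191^1 = 174677904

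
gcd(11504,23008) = 11504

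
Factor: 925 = 5^2 * 37^1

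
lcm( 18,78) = 234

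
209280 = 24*8720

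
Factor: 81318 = 2^1*3^1*13553^1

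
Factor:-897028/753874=-40774/34267 = - 2^1*19^1*  29^1*37^1*34267^(-1 ) 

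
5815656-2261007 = 3554649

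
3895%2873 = 1022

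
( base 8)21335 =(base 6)105153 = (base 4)2023131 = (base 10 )8925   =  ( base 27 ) C6F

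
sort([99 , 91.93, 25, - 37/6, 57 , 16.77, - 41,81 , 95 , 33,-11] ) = [- 41,  -  11,  -  37/6,16.77,25, 33, 57,81,91.93, 95,  99 ] 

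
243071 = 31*7841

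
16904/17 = 994 +6/17 = 994.35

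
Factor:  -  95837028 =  - 2^2*3^1* 7^1*73^1*15629^1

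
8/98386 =4/49193= 0.00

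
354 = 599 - 245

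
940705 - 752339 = 188366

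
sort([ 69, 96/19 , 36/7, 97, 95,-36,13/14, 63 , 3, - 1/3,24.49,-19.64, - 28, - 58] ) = [ - 58, - 36,  -  28,-19.64, - 1/3, 13/14,3, 96/19,36/7  ,  24.49, 63, 69, 95,97 ]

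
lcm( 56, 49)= 392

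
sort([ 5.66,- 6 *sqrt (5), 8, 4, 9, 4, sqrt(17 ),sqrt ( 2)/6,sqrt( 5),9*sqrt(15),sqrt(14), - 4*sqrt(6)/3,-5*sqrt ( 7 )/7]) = [ -6*sqrt(5), - 4*sqrt ( 6 )/3, - 5*sqrt(7 ) /7,sqrt( 2 ) /6,  sqrt(5 ), sqrt(  14), 4,4,sqrt( 17),5.66,8, 9,9*sqrt( 15 ) ] 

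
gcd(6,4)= 2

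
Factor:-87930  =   - 2^1*3^2* 5^1*977^1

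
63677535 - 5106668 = 58570867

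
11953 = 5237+6716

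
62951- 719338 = -656387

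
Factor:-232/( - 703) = 2^3* 19^( - 1)*29^1*37^(-1 )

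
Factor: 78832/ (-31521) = - 2^4*3^( - 1 )*7^( - 1 ) * 13^1 * 19^( - 1) *79^( - 1) *379^1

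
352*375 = 132000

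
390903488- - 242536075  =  633439563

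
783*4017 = 3145311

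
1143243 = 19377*59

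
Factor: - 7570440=- 2^3 * 3^2*5^1* 17^1*1237^1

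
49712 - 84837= - 35125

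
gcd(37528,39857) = 1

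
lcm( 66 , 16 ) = 528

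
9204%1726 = 574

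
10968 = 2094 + 8874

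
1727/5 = 345 + 2/5 = 345.40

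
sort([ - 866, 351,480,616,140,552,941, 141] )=[ - 866, 140, 141,  351, 480,552, 616,941]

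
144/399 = 48/133=0.36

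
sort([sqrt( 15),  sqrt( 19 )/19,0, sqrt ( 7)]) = [ 0,sqrt( 19 )/19 , sqrt( 7),  sqrt( 15) ] 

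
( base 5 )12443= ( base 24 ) 1he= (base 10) 998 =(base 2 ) 1111100110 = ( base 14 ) 514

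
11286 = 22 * 513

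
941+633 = 1574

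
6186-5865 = 321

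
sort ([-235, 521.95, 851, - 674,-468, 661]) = [- 674, - 468, - 235,521.95, 661, 851]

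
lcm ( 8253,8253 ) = 8253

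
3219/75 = 42  +  23/25 = 42.92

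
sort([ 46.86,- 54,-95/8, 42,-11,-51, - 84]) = [-84, - 54  ,-51,-95/8,  -  11 , 42, 46.86 ]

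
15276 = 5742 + 9534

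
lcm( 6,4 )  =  12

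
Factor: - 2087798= - 2^1*1043899^1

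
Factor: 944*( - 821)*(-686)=2^5*7^3*59^1*821^1=531666464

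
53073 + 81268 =134341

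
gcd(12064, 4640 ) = 928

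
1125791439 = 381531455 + 744259984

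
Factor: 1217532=2^2*3^1*241^1 * 421^1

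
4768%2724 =2044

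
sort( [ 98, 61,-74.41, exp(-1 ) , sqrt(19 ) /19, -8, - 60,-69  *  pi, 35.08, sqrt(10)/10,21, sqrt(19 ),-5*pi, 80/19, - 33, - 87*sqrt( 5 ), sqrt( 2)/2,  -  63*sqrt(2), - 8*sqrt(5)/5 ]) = [-69*pi, - 87 * sqrt( 5) , - 63*sqrt( 2 ),  -  74.41,  -  60,-33 , - 5*pi, - 8, - 8*sqrt(5)/5, sqrt(19)/19,sqrt( 10) /10,exp(-1 ),sqrt(2 ) /2, 80/19, sqrt(19), 21,  35.08, 61, 98]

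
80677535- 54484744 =26192791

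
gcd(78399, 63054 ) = 279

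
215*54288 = 11671920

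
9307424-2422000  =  6885424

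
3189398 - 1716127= 1473271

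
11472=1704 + 9768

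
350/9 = 38 + 8/9 = 38.89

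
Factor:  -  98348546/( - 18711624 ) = 2^( - 2 ) * 3^( - 1)*71^( - 1)*79^(-1) * 127^1*139^(-1)*387199^1= 49174273/9355812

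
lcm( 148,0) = 0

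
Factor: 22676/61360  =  2^( - 2)*5^( -1 )* 13^( - 1 )*59^( -1)*5669^1=5669/15340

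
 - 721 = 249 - 970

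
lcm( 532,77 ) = 5852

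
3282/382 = 8 + 113/191= 8.59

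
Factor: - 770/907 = -2^1*5^1 * 7^1 * 11^1 * 907^(  -  1 )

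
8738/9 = 970+8/9 =970.89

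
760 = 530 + 230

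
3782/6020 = 1891/3010 = 0.63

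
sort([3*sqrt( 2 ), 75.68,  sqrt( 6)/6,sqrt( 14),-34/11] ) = [-34/11, sqrt( 6)/6 , sqrt(  14) , 3*sqrt (2 ),75.68]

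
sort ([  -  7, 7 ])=[ - 7, 7]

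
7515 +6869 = 14384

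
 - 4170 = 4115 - 8285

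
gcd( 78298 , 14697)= 1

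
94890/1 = 94890  =  94890.00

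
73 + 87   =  160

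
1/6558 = 1/6558 = 0.00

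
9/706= 9/706 = 0.01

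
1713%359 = 277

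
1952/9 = 1952/9 = 216.89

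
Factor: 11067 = 3^1 * 7^1 * 17^1*31^1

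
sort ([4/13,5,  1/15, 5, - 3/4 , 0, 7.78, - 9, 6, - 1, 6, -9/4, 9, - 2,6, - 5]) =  [- 9, - 5, - 9/4,-2, - 1, - 3/4, 0, 1/15,  4/13, 5, 5, 6, 6,6, 7.78 , 9]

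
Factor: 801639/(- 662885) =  - 3^2*5^ (-1 )*233^ (-1)*569^ ( - 1 )*89071^1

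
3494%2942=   552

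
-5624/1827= - 5624/1827 = -3.08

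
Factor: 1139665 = 5^1*193^1 * 1181^1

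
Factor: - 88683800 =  - 2^3*5^2*443419^1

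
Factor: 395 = 5^1*79^1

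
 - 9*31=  - 279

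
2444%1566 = 878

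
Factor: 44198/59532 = 49/66 = 2^(-1) * 3^(-1) * 7^2*11^( - 1) 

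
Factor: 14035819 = 7^1 * 23^1 * 87179^1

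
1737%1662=75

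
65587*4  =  262348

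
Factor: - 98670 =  - 2^1*3^1*5^1  *11^1*13^1 * 23^1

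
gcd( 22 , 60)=2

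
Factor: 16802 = 2^1*31^1*271^1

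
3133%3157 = 3133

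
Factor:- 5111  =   - 19^1*269^1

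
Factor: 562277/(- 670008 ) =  -2^( - 3)*3^(  -  1) * 53^1*103^2 *27917^( - 1)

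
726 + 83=809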